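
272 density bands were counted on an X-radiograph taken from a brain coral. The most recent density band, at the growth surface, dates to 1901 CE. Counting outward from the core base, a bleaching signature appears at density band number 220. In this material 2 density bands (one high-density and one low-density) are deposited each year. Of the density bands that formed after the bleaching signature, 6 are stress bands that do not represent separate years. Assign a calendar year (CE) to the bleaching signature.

272 − 220 = 52 density bands lie beyond the bleaching signature toward the growth surface.
Excluding 6 false density bands: 52 − 6 = 46.
Dividing by 2 density bands per year: 46 / 2 = 23 years.
Counting back 23 years from 1901 CE places the bleaching signature in 1901 − 23 = 1878 CE.

1878 CE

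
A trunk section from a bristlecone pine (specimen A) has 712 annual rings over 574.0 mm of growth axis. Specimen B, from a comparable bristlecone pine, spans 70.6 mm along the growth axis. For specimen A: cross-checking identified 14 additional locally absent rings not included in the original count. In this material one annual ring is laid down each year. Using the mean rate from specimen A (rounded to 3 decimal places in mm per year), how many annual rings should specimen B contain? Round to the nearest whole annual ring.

89 annual rings

Specimen A: correcting the raw count gives 712 + 14 = 726 true annual rings.
A: Mean rate = 574.0 mm / 726 years ≈ 0.791 mm/year.
For B, 70.6 / 0.791 = 89.25 years ≈ 89 annual rings.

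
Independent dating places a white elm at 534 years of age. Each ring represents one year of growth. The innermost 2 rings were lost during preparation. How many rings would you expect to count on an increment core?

532 rings

Expected rings over 534 years: 534.
534 − 2 missed = 532 rings expected in the prepared section.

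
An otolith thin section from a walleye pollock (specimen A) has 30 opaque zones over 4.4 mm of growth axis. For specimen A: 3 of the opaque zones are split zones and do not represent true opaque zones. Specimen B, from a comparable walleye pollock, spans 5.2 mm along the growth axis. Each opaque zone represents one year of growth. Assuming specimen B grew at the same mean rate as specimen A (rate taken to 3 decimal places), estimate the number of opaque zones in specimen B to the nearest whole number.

32 opaque zones

Specimen A: after corrections the count is 30 − 3 = 27 opaque zones.
A: Mean rate = 4.4 mm / 27 years ≈ 0.163 mm/year.
For B, 5.2 / 0.163 = 31.90 years ≈ 32 opaque zones.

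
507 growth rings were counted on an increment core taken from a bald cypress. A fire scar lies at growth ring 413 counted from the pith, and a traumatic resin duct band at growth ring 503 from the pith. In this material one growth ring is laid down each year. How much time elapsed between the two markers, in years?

The two markers are separated by 503 − 413 = 90 growth rings.
One growth ring per year makes the interval 90 years.

90 years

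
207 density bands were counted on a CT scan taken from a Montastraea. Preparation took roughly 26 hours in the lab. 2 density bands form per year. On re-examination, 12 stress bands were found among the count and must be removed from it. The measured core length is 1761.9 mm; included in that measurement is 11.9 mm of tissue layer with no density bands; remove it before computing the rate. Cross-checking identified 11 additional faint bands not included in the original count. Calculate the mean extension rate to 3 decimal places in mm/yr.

16.990 mm/yr

Adjusted count: 207 − 12 + 11 = 206 density bands.
With 2 density bands per year, 206 / 2 = 103 years.
Net length = 1761.9 − 11.9 = 1750.0 mm.
1750.0 mm over 103 years gives 1750.0 / 103 ≈ 16.990 mm/yr.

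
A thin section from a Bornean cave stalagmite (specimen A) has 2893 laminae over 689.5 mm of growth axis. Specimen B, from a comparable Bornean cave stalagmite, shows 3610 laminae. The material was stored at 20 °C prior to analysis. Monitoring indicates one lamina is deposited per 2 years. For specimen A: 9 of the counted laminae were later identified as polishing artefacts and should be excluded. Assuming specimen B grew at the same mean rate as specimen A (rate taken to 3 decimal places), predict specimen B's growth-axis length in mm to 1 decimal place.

866.4 mm

Specimen A: true lamina count = 2893 − 9 = 2884.
Specimen A: 2884 laminae at 2 years each span 2884 × 2 = 5768 years.
A: 689.5 mm over 5768 years gives 689.5 / 5768 ≈ 0.120 mm/yr.
Specimen B: 3610 laminae at 2 years each span 3610 × 2 = 7220 years. For B, 0.120 mm/year × 7220 years = 866.4 mm.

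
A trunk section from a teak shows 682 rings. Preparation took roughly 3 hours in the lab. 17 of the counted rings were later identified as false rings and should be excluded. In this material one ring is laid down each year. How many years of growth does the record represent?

665 years

After corrections the count is 682 − 17 = 665 rings.
At one ring per year, that is 665 years.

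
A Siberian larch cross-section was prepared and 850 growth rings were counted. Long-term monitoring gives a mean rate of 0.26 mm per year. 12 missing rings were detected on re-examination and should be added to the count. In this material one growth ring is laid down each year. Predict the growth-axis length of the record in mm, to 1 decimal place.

224.1 mm

Correcting the raw count gives 850 + 12 = 862 true growth rings.
862 years at 0.26 mm/year gives 0.26 × 862 = 224.1 mm.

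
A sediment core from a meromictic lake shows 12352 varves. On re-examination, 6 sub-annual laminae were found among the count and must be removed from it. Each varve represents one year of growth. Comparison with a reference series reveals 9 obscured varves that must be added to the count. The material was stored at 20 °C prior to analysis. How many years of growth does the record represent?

After corrections the count is 12352 − 6 + 9 = 12355 varves.
At one varve per year, that is 12355 years.

12355 years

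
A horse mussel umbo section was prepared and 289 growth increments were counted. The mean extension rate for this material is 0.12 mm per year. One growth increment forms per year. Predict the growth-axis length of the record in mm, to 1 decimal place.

34.7 mm

The record spans 289 years at 0.12 mm per year.
Predicted length = 0.12 mm/year × 289 years = 34.7 mm.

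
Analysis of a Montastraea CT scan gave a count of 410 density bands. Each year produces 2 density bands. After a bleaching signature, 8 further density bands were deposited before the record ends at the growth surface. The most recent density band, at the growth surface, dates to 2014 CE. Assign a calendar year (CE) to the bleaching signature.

2010 CE

8 density bands post-date the bleaching signature.
With 2 density bands per year, 8 / 2 = 4 years.
The density band at the growth surface is 2014 CE, so the bleaching signature dates to 2014 − 4 = 2010 CE.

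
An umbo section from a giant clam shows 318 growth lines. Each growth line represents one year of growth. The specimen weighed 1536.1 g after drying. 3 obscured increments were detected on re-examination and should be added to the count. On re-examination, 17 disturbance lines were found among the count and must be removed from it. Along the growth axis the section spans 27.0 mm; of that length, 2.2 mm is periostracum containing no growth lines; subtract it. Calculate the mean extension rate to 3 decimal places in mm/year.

Correcting the raw count gives 318 − 17 + 3 = 304 true growth lines.
Removing the 2.2 mm offcut leaves 27.0 − 2.2 = 24.8 mm.
Extension rate ≈ 24.8 / 304 = 0.082 mm/year.

0.082 mm/year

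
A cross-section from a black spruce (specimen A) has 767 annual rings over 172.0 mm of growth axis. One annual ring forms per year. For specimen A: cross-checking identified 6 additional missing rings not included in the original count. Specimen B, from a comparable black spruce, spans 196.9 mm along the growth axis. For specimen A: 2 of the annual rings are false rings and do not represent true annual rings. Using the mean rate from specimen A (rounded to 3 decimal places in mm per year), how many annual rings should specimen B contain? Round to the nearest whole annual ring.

Specimen A: adjusted count: 767 − 2 + 6 = 771 annual rings.
A: Extension rate ≈ 172.0 / 771 = 0.223 mm/year.
Specimen B: 196.9 mm / 0.223 mm per year = 882.96 years ≈ 883 annual rings.

883 annual rings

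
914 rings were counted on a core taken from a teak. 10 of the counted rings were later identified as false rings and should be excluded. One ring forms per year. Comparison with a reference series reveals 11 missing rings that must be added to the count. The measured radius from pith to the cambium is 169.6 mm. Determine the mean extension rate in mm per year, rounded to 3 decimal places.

True ring count = 914 − 10 + 11 = 915.
Extension rate ≈ 169.6 / 915 = 0.185 mm per year.

0.185 mm per year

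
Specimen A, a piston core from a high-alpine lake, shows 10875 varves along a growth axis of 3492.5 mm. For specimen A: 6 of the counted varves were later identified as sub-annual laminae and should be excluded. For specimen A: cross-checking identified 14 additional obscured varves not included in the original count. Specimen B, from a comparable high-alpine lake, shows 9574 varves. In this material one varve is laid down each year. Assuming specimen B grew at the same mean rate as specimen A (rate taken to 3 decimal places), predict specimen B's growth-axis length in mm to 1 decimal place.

Specimen A: after corrections the count is 10875 − 6 + 14 = 10883 varves.
A: Mean rate = 3492.5 mm / 10883 years ≈ 0.321 mm/yr.
For B, 0.321 mm/year × 9574 years = 3073.3 mm.

3073.3 mm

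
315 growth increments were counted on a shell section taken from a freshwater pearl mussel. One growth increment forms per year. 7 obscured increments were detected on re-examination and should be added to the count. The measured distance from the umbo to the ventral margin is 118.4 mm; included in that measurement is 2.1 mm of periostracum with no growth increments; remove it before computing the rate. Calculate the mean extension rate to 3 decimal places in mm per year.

Adjusted count: 315 + 7 = 322 growth increments.
The growth record spans 118.4 − 2.1 = 116.3 mm.
Mean rate = 116.3 mm / 322 years ≈ 0.361 mm per year.

0.361 mm per year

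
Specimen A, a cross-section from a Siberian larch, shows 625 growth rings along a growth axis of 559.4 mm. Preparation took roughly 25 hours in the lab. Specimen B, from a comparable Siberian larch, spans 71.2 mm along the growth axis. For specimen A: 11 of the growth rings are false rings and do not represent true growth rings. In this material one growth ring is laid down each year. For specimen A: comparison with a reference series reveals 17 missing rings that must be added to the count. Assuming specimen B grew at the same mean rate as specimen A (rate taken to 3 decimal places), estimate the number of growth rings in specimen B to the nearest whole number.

80 growth rings

Specimen A: correcting the raw count gives 625 − 11 + 17 = 631 true growth rings.
A: Mean rate = 559.4 mm / 631 years ≈ 0.887 mm per year.
Specimen B: 71.2 mm / 0.887 mm per year = 80.27 years ≈ 80 growth rings.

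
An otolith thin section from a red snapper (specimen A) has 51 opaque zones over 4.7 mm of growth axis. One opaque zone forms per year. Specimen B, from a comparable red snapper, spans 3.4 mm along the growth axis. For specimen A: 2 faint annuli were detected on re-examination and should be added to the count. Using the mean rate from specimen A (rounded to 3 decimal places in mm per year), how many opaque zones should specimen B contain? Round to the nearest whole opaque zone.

Specimen A: after corrections the count is 51 + 2 = 53 opaque zones.
A: Extension rate ≈ 4.7 / 53 = 0.089 mm/year.
For B, 3.4 / 0.089 = 38.20 years ≈ 38 opaque zones.

38 opaque zones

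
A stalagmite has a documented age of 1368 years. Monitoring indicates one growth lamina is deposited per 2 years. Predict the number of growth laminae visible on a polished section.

684 growth laminae

One growth lamina every 2 years means 1368 / 2 = 684 growth laminae.
So 684 growth laminae should be present.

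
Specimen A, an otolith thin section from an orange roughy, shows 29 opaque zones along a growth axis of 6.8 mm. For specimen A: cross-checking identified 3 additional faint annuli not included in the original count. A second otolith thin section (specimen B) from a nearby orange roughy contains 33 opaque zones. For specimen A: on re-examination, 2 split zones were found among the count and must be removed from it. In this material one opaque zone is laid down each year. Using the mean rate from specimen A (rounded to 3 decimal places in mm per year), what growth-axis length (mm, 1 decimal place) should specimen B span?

7.5 mm

Specimen A: true opaque zone count = 29 − 2 + 3 = 30.
A: Mean rate = 6.8 mm / 30 years ≈ 0.227 mm/yr.
Length of B = 0.227 × 33 = 7.5 mm.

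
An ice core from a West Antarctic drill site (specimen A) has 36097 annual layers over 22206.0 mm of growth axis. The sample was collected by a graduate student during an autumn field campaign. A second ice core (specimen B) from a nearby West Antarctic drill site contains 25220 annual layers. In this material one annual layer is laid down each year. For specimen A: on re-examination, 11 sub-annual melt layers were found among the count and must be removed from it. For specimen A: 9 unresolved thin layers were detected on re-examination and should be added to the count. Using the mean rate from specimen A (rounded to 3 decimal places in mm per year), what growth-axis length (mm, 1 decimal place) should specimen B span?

Specimen A: true annual layer count = 36097 − 11 + 9 = 36095.
A: Mean rate = 22206.0 mm / 36095 years ≈ 0.615 mm/yr.
B's length ≈ 0.615 × 25220 = 15510.3 mm.

15510.3 mm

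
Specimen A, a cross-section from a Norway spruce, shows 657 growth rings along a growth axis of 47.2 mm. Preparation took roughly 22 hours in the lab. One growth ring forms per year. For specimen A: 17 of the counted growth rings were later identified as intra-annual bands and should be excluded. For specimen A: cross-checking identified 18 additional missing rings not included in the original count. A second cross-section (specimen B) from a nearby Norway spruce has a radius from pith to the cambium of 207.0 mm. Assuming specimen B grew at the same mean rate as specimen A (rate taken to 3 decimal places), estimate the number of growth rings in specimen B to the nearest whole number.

Specimen A: adjusted count: 657 − 17 + 18 = 658 growth rings.
A: 47.2 mm over 658 years gives 47.2 / 658 ≈ 0.072 mm per year.
Specimen B: 207.0 mm / 0.072 mm per year = 2875.00 years ≈ 2875 growth rings.

2875 growth rings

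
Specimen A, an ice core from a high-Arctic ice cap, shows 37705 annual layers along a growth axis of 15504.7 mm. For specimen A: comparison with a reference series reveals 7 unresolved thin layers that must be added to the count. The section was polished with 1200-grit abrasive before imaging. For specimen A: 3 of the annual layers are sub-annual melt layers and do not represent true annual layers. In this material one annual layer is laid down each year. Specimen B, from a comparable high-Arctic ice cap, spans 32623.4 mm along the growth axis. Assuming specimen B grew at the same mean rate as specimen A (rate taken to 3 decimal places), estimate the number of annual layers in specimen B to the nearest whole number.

79376 annual layers

Specimen A: correcting the raw count gives 37705 − 3 + 7 = 37709 true annual layers.
A: 15504.7 mm over 37709 years gives 15504.7 / 37709 ≈ 0.411 mm/year.
For B, 32623.4 / 0.411 = 79375.67 years ≈ 79376 annual layers.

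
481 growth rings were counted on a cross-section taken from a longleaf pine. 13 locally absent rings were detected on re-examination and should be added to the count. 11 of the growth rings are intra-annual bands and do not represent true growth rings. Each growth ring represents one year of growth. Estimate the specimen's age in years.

483 years

Correcting the raw count gives 481 − 11 + 13 = 483 true growth rings.
At one growth ring per year, that is 483 years.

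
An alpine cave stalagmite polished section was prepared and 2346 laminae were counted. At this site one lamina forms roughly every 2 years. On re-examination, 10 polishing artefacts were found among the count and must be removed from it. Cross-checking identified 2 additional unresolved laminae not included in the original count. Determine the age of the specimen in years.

4676 yr

True lamina count = 2346 − 10 + 2 = 2338.
At 2 years per lamina, 2338 × 2 = 4676 years.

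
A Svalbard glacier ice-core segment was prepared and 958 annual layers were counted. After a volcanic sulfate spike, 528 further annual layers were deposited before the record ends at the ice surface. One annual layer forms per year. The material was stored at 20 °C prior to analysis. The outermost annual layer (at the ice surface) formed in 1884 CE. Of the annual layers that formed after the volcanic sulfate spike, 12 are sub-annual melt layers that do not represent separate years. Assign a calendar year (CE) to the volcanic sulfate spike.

There are 528 annual layers younger than the volcanic sulfate spike.
Removing the 12 false annual layers leaves 528 − 12 = 516 true annual layers beyond the volcanic sulfate spike.
The annual layer at the ice surface is 1884 CE, so the volcanic sulfate spike dates to 1884 − 516 = 1368 CE.

1368 CE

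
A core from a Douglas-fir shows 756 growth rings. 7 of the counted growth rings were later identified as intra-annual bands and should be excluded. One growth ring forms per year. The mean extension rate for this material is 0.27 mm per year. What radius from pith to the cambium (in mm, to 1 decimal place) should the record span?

Correcting the raw count gives 756 − 7 = 749 true growth rings.
Length ≈ 0.27 × 749 = 202.2 mm.

202.2 mm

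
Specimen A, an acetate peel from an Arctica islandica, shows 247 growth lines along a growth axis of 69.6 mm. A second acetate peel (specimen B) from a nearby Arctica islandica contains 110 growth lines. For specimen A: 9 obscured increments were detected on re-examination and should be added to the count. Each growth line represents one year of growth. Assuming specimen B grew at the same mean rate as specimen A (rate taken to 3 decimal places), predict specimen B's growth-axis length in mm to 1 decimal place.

29.9 mm

Specimen A: adjusted count: 247 + 9 = 256 growth lines.
A: 69.6 mm over 256 years gives 69.6 / 256 ≈ 0.272 mm/yr.
Length of B = 0.272 × 110 = 29.9 mm.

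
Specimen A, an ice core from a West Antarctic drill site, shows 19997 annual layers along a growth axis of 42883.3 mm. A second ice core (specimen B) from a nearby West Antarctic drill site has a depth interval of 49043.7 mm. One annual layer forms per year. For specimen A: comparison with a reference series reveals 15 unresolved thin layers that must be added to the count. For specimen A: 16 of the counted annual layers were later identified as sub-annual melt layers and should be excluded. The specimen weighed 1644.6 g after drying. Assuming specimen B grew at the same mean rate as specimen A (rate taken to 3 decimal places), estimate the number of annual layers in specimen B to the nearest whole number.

Specimen A: true annual layer count = 19997 − 16 + 15 = 19996.
A: Extension rate ≈ 42883.3 / 19996 = 2.145 mm/year.
Specimen B: 49043.7 mm / 2.145 mm per year = 22864.20 years ≈ 22864 annual layers.

22864 annual layers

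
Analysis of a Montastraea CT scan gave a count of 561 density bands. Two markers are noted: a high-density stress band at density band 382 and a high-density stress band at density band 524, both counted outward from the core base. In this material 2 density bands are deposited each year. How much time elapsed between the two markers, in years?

Separation: 524 − 382 = 142 density bands.
Dividing by 2 density bands per year: 142 / 2 = 71 years.

71 years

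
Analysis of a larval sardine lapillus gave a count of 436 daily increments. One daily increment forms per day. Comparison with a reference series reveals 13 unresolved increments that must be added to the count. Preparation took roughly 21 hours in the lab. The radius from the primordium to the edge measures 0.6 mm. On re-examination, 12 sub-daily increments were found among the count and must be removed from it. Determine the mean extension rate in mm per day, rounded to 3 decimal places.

Adjusted count: 436 − 12 + 13 = 437 daily increments.
Extension rate ≈ 0.6 / 437 = 0.001 mm per day.

0.001 mm per day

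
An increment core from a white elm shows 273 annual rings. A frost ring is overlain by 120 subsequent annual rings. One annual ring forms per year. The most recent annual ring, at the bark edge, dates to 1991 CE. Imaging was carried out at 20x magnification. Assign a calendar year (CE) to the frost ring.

1871 CE

120 annual rings formed after the frost ring.
Counting back 120 years from 1991 CE places the frost ring in 1991 − 120 = 1871 CE.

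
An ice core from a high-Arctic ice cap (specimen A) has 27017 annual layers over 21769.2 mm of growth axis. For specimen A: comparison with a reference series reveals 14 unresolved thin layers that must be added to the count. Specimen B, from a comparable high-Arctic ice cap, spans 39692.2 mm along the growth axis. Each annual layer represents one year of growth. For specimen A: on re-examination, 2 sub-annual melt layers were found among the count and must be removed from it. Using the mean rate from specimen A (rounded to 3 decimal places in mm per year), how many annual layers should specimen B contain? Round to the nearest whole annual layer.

49307 annual layers

Specimen A: after corrections the count is 27017 − 2 + 14 = 27029 annual layers.
A: Mean rate = 21769.2 mm / 27029 years ≈ 0.805 mm/yr.
B spans 39692.2 / 0.805 = 49307.08 years ≈ 49307 annual layers.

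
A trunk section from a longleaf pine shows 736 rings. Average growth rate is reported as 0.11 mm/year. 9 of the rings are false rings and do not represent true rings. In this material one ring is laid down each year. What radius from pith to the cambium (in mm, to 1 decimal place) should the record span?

Adjusted count: 736 − 9 = 727 rings.
Predicted length = 0.11 mm/year × 727 years = 80.0 mm.

80.0 mm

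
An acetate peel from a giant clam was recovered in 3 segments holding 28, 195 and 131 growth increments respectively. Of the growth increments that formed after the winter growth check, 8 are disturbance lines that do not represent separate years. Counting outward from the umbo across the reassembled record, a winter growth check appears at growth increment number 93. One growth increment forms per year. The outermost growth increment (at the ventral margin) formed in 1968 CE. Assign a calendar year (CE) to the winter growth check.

1715 CE

Total growth increments = 28 + 195 + 131 = 354.
Between growth increment 93 and the ventral margin there are 354 − 93 = 261 growth increments.
Excluding 8 false growth increments: 261 − 8 = 253.
The growth increment at the ventral margin is 1968 CE, so the winter growth check dates to 1968 − 253 = 1715 CE.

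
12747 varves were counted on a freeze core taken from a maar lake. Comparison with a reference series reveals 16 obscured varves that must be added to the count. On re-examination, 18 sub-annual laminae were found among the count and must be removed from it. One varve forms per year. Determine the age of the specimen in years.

Correcting the raw count gives 12747 − 18 + 16 = 12745 true varves.
One varve per year makes the duration 12745 years.

12745 yr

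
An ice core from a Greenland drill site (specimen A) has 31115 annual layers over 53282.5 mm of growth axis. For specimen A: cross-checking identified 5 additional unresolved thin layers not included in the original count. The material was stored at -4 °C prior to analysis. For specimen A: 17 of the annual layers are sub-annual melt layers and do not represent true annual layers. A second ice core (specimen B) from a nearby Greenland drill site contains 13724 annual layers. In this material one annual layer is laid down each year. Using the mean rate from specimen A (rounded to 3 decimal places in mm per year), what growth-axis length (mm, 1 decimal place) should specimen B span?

Specimen A: true annual layer count = 31115 − 17 + 5 = 31103.
A: Extension rate ≈ 53282.5 / 31103 = 1.713 mm/yr.
For B, 1.713 mm/year × 13724 years = 23509.2 mm.

23509.2 mm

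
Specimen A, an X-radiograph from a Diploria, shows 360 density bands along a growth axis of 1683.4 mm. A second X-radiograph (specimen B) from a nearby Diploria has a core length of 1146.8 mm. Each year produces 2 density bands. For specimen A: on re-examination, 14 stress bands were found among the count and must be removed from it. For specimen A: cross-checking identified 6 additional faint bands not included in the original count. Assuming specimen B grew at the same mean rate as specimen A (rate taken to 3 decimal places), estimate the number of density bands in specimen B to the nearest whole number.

240 density bands

Specimen A: adjusted count: 360 − 14 + 6 = 352 density bands.
Specimen A: dividing by 2 density bands per year: 352 / 2 = 176 years.
A: Mean rate = 1683.4 mm / 176 years ≈ 9.565 mm per year.
Specimen B: 1146.8 mm / 9.565 mm per year = 119.90 years; at 2 density bands per year that is 119.90 × 2 ≈ 240 density bands.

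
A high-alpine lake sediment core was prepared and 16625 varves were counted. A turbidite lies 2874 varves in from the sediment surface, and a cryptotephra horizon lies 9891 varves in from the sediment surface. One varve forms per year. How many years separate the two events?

7017 years

The two markers are separated by 9891 − 2874 = 7017 varves.
That is 7017 years at one varve per year.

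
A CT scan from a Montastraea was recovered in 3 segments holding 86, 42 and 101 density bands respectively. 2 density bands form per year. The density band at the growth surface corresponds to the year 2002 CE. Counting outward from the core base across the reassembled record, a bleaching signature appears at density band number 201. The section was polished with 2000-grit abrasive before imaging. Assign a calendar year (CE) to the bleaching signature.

1988 CE

Total density bands = 86 + 42 + 101 = 229.
The bleaching signature sits at density band 201 from the core base, so 229 − 201 = 28 density bands formed after it.
28 density bands at 2 per year is 28 / 2 = 14 years.
The density band at the growth surface is 2002 CE, so the bleaching signature dates to 2002 − 14 = 1988 CE.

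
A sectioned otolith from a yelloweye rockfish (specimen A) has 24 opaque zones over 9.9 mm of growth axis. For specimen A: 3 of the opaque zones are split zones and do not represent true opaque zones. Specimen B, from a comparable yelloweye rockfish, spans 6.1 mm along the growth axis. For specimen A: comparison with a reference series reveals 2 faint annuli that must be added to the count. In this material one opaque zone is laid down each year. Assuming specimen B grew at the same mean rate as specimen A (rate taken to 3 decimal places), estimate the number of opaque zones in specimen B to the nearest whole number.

14 opaque zones

Specimen A: after corrections the count is 24 − 3 + 2 = 23 opaque zones.
A: 9.9 mm over 23 years gives 9.9 / 23 ≈ 0.430 mm/year.
Specimen B: 6.1 mm / 0.430 mm per year = 14.19 years ≈ 14 opaque zones.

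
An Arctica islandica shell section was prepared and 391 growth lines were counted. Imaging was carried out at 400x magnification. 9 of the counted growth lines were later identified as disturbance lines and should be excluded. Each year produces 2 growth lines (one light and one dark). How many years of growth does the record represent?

191 years

True growth line count = 391 − 9 = 382.
With 2 growth lines per year, 382 / 2 = 191 years.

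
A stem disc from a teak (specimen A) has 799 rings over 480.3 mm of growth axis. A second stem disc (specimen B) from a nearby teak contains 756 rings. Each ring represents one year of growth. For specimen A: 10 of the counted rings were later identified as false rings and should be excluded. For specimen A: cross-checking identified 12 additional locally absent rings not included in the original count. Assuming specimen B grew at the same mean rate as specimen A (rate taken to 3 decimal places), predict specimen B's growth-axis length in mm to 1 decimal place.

Specimen A: correcting the raw count gives 799 − 10 + 12 = 801 true rings.
A: Extension rate ≈ 480.3 / 801 = 0.600 mm/year.
Length of B = 0.600 × 756 = 453.6 mm.

453.6 mm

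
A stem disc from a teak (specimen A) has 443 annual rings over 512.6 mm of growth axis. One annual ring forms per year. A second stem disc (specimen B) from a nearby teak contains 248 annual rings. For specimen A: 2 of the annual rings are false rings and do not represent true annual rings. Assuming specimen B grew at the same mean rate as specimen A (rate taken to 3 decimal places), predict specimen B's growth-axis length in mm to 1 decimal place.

288.2 mm

Specimen A: after corrections the count is 443 − 2 = 441 annual rings.
A: Mean rate = 512.6 mm / 441 years ≈ 1.162 mm/year.
For B, 1.162 mm/year × 248 years = 288.2 mm.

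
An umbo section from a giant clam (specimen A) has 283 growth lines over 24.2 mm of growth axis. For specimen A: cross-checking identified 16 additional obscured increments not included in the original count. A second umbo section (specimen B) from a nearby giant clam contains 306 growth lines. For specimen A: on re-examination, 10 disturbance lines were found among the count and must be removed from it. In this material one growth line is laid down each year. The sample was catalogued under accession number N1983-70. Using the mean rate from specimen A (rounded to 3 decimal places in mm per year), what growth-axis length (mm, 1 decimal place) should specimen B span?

25.7 mm

Specimen A: adjusted count: 283 − 10 + 16 = 289 growth lines.
A: Extension rate ≈ 24.2 / 289 = 0.084 mm/yr.
Length of B = 0.084 × 306 = 25.7 mm.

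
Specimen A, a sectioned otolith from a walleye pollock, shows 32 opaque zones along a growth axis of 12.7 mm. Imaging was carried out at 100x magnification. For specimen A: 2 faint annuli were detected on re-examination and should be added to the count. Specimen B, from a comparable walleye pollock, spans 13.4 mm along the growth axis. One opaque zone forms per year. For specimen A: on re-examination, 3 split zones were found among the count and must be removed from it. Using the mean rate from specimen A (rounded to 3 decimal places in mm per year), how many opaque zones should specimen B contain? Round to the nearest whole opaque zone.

33 opaque zones

Specimen A: correcting the raw count gives 32 − 3 + 2 = 31 true opaque zones.
A: Extension rate ≈ 12.7 / 31 = 0.410 mm/year.
Specimen B: 13.4 mm / 0.410 mm per year = 32.68 years ≈ 33 opaque zones.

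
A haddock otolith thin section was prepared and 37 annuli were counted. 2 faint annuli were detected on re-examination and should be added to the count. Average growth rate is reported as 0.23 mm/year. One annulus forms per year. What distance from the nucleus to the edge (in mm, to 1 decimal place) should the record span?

9.0 mm

Adjusted count: 37 + 2 = 39 annuli.
Predicted length = 0.23 mm/year × 39 years = 9.0 mm.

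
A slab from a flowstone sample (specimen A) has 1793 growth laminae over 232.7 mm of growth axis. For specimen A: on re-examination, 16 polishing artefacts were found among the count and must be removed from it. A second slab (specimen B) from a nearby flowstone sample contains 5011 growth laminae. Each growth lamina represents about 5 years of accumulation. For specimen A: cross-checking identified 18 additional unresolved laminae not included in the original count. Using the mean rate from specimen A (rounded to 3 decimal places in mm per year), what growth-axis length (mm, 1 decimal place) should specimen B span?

651.4 mm

Specimen A: adjusted count: 1793 − 16 + 18 = 1795 growth laminae.
Specimen A: multiplying by 5 years per growth lamina: 1795 × 5 = 8975 years.
A: Extension rate ≈ 232.7 / 8975 = 0.026 mm per year.
Specimen B: 5011 growth laminae at 5 years each span 5011 × 5 = 25055 years. Length of B = 0.026 × 25055 = 651.4 mm.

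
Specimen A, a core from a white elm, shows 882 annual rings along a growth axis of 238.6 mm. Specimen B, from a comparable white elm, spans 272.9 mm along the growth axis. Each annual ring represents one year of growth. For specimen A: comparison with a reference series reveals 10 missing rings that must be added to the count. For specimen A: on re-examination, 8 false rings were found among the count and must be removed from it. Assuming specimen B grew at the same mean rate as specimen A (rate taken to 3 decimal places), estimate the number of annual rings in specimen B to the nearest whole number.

Specimen A: adjusted count: 882 − 8 + 10 = 884 annual rings.
A: Extension rate ≈ 238.6 / 884 = 0.270 mm per year.
B spans 272.9 / 0.270 = 1010.74 years ≈ 1011 annual rings.

1011 annual rings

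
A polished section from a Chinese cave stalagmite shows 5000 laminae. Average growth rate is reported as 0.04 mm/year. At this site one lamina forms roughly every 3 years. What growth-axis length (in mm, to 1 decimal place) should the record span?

600.0 mm

At 3 years per lamina, 5000 × 3 = 15000 years.
Length ≈ 0.04 × 15000 = 600.0 mm.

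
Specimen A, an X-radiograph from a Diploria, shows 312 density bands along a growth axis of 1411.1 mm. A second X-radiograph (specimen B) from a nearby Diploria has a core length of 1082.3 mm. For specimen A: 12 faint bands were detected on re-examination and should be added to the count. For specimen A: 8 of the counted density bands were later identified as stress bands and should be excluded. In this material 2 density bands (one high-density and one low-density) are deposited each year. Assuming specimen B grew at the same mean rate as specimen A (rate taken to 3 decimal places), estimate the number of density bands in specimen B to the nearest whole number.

Specimen A: correcting the raw count gives 312 − 8 + 12 = 316 true density bands.
Specimen A: with 2 density bands per year, 316 / 2 = 158 years.
A: 1411.1 mm over 158 years gives 1411.1 / 158 ≈ 8.931 mm/year.
For B, 1082.3 / 8.931 = 121.18 years; at 2 density bands per year that is 121.18 × 2 ≈ 242 density bands.

242 density bands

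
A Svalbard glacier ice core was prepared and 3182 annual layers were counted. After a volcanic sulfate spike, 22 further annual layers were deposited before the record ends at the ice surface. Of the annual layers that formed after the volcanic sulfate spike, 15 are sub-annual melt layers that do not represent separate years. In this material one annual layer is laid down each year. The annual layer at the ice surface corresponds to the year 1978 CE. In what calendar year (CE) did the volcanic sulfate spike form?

22 annual layers formed after the volcanic sulfate spike.
Excluding 15 false annual layers: 22 − 15 = 7.
Counting back 7 years from 1978 CE places the volcanic sulfate spike in 1978 − 7 = 1971 CE.

1971 CE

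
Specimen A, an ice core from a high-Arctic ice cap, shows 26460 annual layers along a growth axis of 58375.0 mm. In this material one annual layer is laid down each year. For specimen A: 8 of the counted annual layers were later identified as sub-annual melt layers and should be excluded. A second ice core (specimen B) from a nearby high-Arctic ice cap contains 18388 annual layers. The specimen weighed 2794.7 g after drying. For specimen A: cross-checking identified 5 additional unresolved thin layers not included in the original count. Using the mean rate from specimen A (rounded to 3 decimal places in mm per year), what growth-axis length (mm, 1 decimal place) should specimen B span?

40563.9 mm

Specimen A: true annual layer count = 26460 − 8 + 5 = 26457.
A: Extension rate ≈ 58375.0 / 26457 = 2.206 mm/year.
For B, 2.206 mm/year × 18388 years = 40563.9 mm.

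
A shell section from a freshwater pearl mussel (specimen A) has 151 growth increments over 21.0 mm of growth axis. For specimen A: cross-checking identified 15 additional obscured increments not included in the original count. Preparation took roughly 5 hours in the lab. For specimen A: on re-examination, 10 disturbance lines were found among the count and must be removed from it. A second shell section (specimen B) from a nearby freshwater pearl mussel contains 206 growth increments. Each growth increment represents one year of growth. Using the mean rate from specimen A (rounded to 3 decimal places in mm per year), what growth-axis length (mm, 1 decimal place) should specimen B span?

27.8 mm

Specimen A: true growth increment count = 151 − 10 + 15 = 156.
A: 21.0 mm over 156 years gives 21.0 / 156 ≈ 0.135 mm/year.
B's length ≈ 0.135 × 206 = 27.8 mm.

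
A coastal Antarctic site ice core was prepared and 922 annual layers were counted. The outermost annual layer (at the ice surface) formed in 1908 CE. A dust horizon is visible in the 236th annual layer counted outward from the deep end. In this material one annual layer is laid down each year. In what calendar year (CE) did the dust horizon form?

922 − 236 = 686 annual layers lie beyond the dust horizon toward the ice surface.
The annual layer at the ice surface is 1908 CE, so the dust horizon dates to 1908 − 686 = 1222 CE.

1222 CE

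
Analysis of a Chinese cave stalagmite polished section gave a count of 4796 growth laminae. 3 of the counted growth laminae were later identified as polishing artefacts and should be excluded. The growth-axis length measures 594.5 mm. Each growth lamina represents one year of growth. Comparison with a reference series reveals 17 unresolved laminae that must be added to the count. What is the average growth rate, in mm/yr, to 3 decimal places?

Correcting the raw count gives 4796 − 3 + 17 = 4810 true growth laminae.
594.5 mm over 4810 years gives 594.5 / 4810 ≈ 0.124 mm/yr.

0.124 mm/yr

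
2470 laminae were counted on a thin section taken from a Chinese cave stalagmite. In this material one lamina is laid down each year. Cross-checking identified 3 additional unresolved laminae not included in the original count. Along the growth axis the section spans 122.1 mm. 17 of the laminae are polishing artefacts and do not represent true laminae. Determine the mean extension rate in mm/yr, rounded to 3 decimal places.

0.050 mm/yr

Correcting the raw count gives 2470 − 17 + 3 = 2456 true laminae.
Extension rate ≈ 122.1 / 2456 = 0.050 mm/yr.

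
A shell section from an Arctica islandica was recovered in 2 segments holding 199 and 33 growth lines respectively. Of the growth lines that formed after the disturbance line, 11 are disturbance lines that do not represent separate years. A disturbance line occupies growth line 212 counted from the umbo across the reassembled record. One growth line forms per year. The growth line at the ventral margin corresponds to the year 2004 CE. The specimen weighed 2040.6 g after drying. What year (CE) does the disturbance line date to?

1995 CE

Total growth lines = 199 + 33 = 232.
Between growth line 212 and the ventral margin there are 232 − 212 = 20 growth lines.
20 − 11 false = 9 true growth lines after the disturbance line.
Counting back 9 years from 2004 CE places the disturbance line in 2004 − 9 = 1995 CE.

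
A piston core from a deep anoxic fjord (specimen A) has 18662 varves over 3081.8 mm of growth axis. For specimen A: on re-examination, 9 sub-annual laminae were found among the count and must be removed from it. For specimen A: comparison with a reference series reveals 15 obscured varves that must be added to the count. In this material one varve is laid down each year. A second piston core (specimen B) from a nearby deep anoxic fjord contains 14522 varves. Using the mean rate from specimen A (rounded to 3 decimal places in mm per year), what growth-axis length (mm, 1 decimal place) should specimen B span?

2396.1 mm

Specimen A: true varve count = 18662 − 9 + 15 = 18668.
A: Extension rate ≈ 3081.8 / 18668 = 0.165 mm per year.
B's length ≈ 0.165 × 14522 = 2396.1 mm.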